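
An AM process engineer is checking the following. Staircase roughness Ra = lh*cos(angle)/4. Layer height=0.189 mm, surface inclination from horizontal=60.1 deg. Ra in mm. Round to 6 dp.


Ra = 0.189 * cos(60.1) / 4 = 0.023554 mm


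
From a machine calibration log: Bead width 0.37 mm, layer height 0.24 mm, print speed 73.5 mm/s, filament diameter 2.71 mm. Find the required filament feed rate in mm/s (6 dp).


Q = 0.37 * 0.24 * 73.5 = 6.5268 mm^3/s
A_fil = pi*(2.71/2)^2 = 5.76804265 mm^2
v_feed = 6.5268 / 5.76804265 = 1.131545 mm/s


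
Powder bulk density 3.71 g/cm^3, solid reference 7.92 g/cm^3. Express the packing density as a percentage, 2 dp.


Packing = (3.71/7.92)*100 = 46.84 %


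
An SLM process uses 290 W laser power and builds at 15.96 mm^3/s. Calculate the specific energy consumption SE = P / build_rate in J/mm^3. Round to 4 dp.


SE = 290 / 15.96 = 18.1704 J/mm^3


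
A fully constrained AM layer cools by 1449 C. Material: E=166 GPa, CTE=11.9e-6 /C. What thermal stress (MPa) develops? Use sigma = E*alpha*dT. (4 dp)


sigma = 166*1000 * 11.9e-6 * 1449 = 2862.3546 MPa


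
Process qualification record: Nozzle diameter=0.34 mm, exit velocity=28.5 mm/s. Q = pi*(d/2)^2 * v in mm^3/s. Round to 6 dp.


A = pi*(0.34/2)^2 = 0.09079203 mm^2
Q = 0.09079203 * 28.5 = 2.587573 mm^3/s


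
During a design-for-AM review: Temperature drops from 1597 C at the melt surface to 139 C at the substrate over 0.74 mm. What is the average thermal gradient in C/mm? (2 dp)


G = (1597-139)/0.74 = 1970.27 C/mm


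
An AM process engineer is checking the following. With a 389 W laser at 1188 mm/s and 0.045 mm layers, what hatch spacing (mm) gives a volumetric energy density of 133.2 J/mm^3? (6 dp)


h = 389 / (133.2*1188*0.045) = 0.054628 mm


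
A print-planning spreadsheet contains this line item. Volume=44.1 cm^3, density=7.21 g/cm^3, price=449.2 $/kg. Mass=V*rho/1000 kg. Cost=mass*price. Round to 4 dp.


Mass = 44.1*7.21/1000 = 0.317961 kg
Cost = 0.317961 * 449.2 = 142.8281 $


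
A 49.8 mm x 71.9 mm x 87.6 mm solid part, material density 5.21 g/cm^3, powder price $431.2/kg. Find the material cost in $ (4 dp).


V = 49.8 * 71.9 * 87.6 = 313662.312 mm^3 = 313.662312 cm^3
Mass = 313.662312 * 5.21 / 1000 = 1.63418065 kg
Cost = 1.63418065 * 431.2 = 704.6587 $


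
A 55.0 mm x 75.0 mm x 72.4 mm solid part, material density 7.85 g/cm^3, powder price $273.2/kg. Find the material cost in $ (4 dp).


V = 55.0 * 75.0 * 72.4 = 298650.0 mm^3 = 298.65 cm^3
Mass = 298.65 * 7.85 / 1000 = 2.3444025 kg
Cost = 2.3444025 * 273.2 = 640.4908 $


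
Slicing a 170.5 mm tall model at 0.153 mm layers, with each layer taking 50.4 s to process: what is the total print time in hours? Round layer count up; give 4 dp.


Layers = ceil(170.5/0.153) = 1115
t = 1115 * 50.4 / 3600 = 15.61 hrs


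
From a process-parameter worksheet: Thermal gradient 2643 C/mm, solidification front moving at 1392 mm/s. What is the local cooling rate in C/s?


CR = 2643 * 1392 = 3679056 C/s


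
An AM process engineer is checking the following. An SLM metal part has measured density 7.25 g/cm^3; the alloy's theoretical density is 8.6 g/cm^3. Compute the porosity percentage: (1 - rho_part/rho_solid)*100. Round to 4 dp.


Porosity = (1-7.25/8.6)*100 = 15.6977 %


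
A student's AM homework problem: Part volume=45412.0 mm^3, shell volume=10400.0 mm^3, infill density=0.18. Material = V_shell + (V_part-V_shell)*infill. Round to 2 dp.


V_infill = (45412.0 - 10400.0) * 0.18 = 6302.16
V_total = 10400.0 + 6302.16 = 16702.16 mm^3


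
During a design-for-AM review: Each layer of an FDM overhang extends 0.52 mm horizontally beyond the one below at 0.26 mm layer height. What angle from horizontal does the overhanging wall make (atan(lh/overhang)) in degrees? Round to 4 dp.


angle = atan(0.26/0.52) = 26.5651 degrees


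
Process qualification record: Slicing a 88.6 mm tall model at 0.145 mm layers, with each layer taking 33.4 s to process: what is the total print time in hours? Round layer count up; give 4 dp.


Layers = ceil(88.6/0.145) = 612
t = 612 * 33.4 / 3600 = 5.678 hrs


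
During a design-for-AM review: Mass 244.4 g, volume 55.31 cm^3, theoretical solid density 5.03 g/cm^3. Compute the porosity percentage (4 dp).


rho_part = 244.4 / 55.31 = 4.41873079 g/cm^3
Porosity = (1 - 4.41873079/5.03)*100 = 12.1525 %


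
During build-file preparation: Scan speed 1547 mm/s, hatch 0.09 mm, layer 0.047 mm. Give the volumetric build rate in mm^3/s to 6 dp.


Rate = 1547 * 0.09 * 0.047 = 6.54381 mm^3/s


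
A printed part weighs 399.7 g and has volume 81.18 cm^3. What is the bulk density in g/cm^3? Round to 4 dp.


rho = 399.7 / 81.18 = 4.9236 g/cm^3


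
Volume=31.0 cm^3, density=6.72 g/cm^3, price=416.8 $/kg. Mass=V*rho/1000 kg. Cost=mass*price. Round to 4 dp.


Mass = 31.0*6.72/1000 = 0.20832 kg
Cost = 0.20832 * 416.8 = 86.8278 $


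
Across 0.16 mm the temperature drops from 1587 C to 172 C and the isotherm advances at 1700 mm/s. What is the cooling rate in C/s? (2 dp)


G = (1587-172)/0.16 = 8843.75 C/mm
CR = 8843.75 * 1700 = 15034375.0 C/s


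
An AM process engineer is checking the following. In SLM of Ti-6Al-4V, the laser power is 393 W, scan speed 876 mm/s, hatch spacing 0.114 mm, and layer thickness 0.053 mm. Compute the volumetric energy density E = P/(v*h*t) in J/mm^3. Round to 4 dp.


E = 393 / (876*0.114*0.053) = 74.2519 J/mm^3


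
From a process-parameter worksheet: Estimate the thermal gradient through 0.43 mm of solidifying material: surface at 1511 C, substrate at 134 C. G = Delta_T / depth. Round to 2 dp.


G = (1511-134)/0.43 = 3202.33 C/mm


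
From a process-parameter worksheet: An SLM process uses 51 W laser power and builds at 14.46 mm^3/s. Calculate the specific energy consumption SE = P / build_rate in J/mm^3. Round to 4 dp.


SE = 51 / 14.46 = 3.527 J/mm^3


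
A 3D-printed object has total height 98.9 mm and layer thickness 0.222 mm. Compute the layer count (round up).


Layers = ceil(98.9/0.222) = 446


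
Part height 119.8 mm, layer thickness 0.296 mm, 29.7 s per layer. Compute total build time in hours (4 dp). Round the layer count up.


Layers = ceil(119.8/0.296) = 405
t = 405 * 29.7 / 3600 = 3.3413 hrs


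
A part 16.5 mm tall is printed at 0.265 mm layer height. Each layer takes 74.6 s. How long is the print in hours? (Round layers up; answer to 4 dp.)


Layers = ceil(16.5/0.265) = 63
t = 63 * 74.6 / 3600 = 1.3055 hrs


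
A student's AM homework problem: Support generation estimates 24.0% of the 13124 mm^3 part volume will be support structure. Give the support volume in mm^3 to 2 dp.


V_support = 13124 * 0.24 = 3149.76 mm^3


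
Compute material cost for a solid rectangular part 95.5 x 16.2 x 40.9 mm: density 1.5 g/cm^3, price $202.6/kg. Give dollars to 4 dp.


V = 95.5 * 16.2 * 40.9 = 63276.39 mm^3 = 63.27639 cm^3
Mass = 63.27639 * 1.5 / 1000 = 0.09491459 kg
Cost = 0.09491459 * 202.6 = 19.2297 $


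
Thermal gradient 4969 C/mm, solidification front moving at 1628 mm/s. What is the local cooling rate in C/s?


CR = 4969 * 1628 = 8089532 C/s


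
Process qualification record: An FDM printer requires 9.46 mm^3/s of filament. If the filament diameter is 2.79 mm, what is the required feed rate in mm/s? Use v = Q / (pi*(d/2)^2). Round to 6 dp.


A = pi*(2.79/2)^2 = 6.113618
v = 9.46 / 6.113618 = 1.547365 mm/s


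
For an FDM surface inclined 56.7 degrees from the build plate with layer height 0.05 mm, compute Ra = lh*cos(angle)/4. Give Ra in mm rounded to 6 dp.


Ra = 0.05 * cos(56.7) / 4 = 0.006863 mm


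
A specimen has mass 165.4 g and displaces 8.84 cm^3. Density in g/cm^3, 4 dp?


rho = 165.4 / 8.84 = 18.7104 g/cm^3


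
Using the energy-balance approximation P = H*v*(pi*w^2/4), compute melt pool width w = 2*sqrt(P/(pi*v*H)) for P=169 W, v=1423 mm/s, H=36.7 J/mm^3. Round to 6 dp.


w = 2*sqrt(169/(pi*1423*36.7)) = 0.064189 mm


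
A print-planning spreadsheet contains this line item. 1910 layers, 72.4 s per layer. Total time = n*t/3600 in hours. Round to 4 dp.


t = 1910 * 72.4 / 3600 = 38.4122 hrs


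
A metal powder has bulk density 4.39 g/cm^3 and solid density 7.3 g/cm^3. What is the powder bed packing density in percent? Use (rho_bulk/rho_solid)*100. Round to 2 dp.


Packing = (4.39/7.3)*100 = 60.14 %


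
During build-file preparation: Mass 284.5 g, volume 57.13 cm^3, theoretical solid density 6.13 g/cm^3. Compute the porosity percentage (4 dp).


rho_part = 284.5 / 57.13 = 4.97987047 g/cm^3
Porosity = (1 - 4.97987047/6.13)*100 = 18.7623 %


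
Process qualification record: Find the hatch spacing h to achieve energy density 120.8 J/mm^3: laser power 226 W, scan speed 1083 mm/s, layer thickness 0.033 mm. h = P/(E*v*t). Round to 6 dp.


h = 226 / (120.8*1083*0.033) = 0.052348 mm


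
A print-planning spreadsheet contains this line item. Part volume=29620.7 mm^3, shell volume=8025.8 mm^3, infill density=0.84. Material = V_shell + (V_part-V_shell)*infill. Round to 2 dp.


V_infill = (29620.7 - 8025.8) * 0.84 = 18139.72
V_total = 8025.8 + 18139.72 = 26165.52 mm^3


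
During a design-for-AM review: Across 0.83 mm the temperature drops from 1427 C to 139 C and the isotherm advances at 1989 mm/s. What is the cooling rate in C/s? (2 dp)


G = (1427-139)/0.83 = 1551.80722892 C/mm
CR = 1551.80722892 * 1989 = 3086544.58 C/s


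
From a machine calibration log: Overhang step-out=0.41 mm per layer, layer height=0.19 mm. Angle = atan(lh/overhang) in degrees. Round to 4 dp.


angle = atan(0.19/0.41) = 24.8637 degrees


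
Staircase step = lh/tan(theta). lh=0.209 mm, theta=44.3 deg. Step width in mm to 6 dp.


step = 0.209 / tan(44.3) = 0.21417 mm


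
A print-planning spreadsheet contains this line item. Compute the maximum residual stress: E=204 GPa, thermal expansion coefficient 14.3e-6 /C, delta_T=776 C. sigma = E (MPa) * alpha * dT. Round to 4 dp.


sigma = 204*1000 * 14.3e-6 * 776 = 2263.7472 MPa


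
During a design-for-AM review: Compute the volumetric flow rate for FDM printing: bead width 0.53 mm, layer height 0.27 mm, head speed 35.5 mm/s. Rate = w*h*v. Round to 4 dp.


Rate = 0.53 * 0.27 * 35.5 = 5.0801 mm^3/s


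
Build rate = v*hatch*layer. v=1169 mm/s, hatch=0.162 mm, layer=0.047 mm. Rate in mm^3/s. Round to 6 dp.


Rate = 1169 * 0.162 * 0.047 = 8.900766 mm^3/s


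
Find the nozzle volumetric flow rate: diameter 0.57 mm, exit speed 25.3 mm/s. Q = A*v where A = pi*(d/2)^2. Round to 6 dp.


A = pi*(0.57/2)^2 = 0.25517586 mm^2
Q = 0.25517586 * 25.3 = 6.455949 mm^3/s


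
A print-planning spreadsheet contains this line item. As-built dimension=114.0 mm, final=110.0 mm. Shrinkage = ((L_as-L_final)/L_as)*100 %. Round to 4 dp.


Shrinkage = ((114.0-110.0)/114.0)*100 = 3.5088 %


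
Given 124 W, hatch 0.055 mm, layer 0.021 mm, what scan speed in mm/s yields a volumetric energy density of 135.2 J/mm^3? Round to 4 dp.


v = 124 / (135.2*0.055*0.021) = 794.0777 mm/s


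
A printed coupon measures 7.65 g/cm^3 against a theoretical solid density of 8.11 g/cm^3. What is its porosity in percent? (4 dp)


Porosity = (1-7.65/8.11)*100 = 5.672 %


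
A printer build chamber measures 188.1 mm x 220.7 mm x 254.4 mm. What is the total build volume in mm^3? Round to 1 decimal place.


V = 188.1 * 220.7 * 254.4 = 10561077.6 mm^3


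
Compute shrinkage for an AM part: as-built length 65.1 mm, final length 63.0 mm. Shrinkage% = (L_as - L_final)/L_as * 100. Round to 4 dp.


Shrinkage = ((65.1-63.0)/65.1)*100 = 3.2258 %


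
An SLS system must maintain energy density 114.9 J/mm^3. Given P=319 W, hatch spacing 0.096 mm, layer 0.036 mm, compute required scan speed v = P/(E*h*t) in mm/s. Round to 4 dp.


v = 319 / (114.9*0.096*0.036) = 803.3354 mm/s


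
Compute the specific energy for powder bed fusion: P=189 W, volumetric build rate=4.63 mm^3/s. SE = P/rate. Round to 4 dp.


SE = 189 / 4.63 = 40.8207 J/mm^3


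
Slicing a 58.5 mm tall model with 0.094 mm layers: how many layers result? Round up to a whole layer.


Layers = ceil(58.5/0.094) = 623


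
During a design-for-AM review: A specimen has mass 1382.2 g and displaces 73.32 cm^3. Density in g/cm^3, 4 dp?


rho = 1382.2 / 73.32 = 18.8516 g/cm^3


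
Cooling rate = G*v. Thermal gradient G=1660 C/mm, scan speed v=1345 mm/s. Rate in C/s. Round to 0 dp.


CR = 1660 * 1345 = 2232700 C/s


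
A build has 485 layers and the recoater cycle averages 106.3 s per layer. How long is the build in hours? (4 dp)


t = 485 * 106.3 / 3600 = 14.321 hrs


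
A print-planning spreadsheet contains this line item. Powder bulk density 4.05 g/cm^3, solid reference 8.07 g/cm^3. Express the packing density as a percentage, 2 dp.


Packing = (4.05/8.07)*100 = 50.19 %


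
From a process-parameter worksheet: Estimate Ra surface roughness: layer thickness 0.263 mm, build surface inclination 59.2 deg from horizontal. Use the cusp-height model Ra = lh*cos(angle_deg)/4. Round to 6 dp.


Ra = 0.263 * cos(59.2) / 4 = 0.033667 mm


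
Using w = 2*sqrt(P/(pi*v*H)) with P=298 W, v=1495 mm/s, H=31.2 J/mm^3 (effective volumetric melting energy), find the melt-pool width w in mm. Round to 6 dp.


w = 2*sqrt(298/(pi*1495*31.2)) = 0.090191 mm


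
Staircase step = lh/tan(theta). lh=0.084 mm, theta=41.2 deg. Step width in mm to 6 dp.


step = 0.084 / tan(41.2) = 0.095952 mm


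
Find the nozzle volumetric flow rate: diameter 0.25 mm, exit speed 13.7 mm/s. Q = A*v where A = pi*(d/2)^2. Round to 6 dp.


A = pi*(0.25/2)^2 = 0.04908739 mm^2
Q = 0.04908739 * 13.7 = 0.672497 mm^3/s


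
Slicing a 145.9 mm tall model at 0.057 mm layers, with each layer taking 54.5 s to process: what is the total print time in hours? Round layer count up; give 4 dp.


Layers = ceil(145.9/0.057) = 2560
t = 2560 * 54.5 / 3600 = 38.7556 hrs


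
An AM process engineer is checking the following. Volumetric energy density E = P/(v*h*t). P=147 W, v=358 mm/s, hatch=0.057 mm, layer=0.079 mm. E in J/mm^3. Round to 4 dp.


E = 147 / (358*0.057*0.079) = 91.1869 J/mm^3


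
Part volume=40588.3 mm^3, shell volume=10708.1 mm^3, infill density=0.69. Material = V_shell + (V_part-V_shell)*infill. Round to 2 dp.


V_infill = (40588.3 - 10708.1) * 0.69 = 20617.34
V_total = 10708.1 + 20617.34 = 31325.44 mm^3


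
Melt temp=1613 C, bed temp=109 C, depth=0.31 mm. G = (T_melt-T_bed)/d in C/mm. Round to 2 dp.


G = (1613-109)/0.31 = 4851.61 C/mm


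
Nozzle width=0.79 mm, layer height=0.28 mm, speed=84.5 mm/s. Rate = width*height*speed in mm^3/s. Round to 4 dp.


Rate = 0.79 * 0.28 * 84.5 = 18.6914 mm^3/s


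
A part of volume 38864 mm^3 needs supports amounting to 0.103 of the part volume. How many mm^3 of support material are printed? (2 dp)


V_support = 38864 * 0.103 = 4002.99 mm^3


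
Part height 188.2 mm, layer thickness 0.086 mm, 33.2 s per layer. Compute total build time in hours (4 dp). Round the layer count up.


Layers = ceil(188.2/0.086) = 2189
t = 2189 * 33.2 / 3600 = 20.1874 hrs


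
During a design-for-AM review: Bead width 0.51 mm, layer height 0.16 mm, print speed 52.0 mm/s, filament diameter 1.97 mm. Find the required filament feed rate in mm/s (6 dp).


Q = 0.51 * 0.16 * 52.0 = 4.2432 mm^3/s
A_fil = pi*(1.97/2)^2 = 3.04805173 mm^2
v_feed = 4.2432 / 3.04805173 = 1.392102 mm/s


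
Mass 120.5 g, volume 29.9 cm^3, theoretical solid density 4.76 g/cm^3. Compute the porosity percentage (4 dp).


rho_part = 120.5 / 29.9 = 4.03010033 g/cm^3
Porosity = (1 - 4.03010033/4.76)*100 = 15.334 %


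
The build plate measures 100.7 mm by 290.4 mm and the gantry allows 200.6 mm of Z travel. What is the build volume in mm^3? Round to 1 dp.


V = 100.7 * 290.4 * 200.6 = 5866202.0 mm^3


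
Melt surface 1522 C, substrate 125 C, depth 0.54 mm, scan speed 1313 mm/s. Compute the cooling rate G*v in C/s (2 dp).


G = (1522-125)/0.54 = 2587.03703704 C/mm
CR = 2587.03703704 * 1313 = 3396779.63 C/s


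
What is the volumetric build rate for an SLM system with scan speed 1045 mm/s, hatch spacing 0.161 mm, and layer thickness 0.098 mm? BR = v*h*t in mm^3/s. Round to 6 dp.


Rate = 1045 * 0.161 * 0.098 = 16.48801 mm^3/s


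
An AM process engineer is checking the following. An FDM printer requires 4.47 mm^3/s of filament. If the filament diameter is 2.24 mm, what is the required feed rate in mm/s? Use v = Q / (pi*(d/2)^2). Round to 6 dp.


A = pi*(2.24/2)^2 = 3.940814
v = 4.47 / 3.940814 = 1.134283 mm/s


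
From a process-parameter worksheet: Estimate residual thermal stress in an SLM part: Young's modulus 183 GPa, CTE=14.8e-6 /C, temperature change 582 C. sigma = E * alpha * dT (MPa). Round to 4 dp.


sigma = 183*1000 * 14.8e-6 * 582 = 1576.2888 MPa


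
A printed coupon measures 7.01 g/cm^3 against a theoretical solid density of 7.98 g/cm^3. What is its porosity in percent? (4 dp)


Porosity = (1-7.01/7.98)*100 = 12.1554 %


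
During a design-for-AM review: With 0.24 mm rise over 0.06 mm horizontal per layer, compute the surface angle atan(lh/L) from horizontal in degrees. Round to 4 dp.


angle = atan(0.24/0.06) = 75.9638 degrees


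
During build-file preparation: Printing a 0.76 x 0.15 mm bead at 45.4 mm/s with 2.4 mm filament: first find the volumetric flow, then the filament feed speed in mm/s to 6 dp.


Q = 0.76 * 0.15 * 45.4 = 5.1756 mm^3/s
A_fil = pi*(2.4/2)^2 = 4.52389342 mm^2
v_feed = 5.1756 / 4.52389342 = 1.144059 mm/s


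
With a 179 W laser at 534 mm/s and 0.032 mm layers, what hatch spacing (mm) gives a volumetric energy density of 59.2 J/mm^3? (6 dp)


h = 179 / (59.2*534*0.032) = 0.176946 mm


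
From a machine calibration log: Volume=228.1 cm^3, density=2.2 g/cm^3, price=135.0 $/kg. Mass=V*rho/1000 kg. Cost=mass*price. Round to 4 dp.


Mass = 228.1*2.2/1000 = 0.50182 kg
Cost = 0.50182 * 135.0 = 67.7457 $


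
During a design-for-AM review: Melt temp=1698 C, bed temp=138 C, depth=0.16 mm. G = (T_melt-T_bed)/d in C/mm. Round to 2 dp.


G = (1698-138)/0.16 = 9750.0 C/mm


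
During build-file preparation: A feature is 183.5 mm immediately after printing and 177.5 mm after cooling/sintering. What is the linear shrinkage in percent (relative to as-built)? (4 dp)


Shrinkage = ((183.5-177.5)/183.5)*100 = 3.2698 %


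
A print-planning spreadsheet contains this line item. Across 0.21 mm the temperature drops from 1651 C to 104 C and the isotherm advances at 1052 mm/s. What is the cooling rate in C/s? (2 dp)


G = (1651-104)/0.21 = 7366.66666667 C/mm
CR = 7366.66666667 * 1052 = 7749733.33 C/s


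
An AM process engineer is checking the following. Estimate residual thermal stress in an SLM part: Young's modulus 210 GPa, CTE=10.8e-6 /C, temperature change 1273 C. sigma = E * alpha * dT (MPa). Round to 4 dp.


sigma = 210*1000 * 10.8e-6 * 1273 = 2887.164 MPa


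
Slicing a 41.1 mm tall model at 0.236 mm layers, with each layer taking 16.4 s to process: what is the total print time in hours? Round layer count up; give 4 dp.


Layers = ceil(41.1/0.236) = 175
t = 175 * 16.4 / 3600 = 0.7972 hrs


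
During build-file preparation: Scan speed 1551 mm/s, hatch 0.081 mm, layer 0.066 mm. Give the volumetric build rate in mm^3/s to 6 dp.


Rate = 1551 * 0.081 * 0.066 = 8.291646 mm^3/s


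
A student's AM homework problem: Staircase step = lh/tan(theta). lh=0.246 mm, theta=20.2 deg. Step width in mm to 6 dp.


step = 0.246 / tan(20.2) = 0.668608 mm


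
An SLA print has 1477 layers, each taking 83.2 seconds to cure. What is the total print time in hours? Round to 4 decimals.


t = 1477 * 83.2 / 3600 = 34.1351 hrs


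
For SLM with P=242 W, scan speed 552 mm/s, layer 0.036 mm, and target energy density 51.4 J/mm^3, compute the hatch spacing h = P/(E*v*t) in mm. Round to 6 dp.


h = 242 / (51.4*552*0.036) = 0.236925 mm


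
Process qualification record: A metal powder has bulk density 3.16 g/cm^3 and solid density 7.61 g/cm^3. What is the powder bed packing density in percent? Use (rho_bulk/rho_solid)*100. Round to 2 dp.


Packing = (3.16/7.61)*100 = 41.52 %


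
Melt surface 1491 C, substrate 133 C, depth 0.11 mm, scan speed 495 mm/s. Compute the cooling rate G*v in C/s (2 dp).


G = (1491-133)/0.11 = 12345.45454545 C/mm
CR = 12345.45454545 * 495 = 6111000.0 C/s


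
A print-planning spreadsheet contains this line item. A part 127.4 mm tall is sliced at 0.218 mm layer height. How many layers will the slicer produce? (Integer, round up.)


Layers = ceil(127.4/0.218) = 585


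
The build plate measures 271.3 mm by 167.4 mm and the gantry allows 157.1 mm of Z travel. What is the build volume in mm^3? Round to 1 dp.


V = 271.3 * 167.4 * 157.1 = 7134793.9 mm^3


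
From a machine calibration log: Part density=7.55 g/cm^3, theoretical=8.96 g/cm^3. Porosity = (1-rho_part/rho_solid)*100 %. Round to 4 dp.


Porosity = (1-7.55/8.96)*100 = 15.7366 %


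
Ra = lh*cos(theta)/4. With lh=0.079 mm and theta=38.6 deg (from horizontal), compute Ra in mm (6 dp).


Ra = 0.079 * cos(38.6) / 4 = 0.015435 mm


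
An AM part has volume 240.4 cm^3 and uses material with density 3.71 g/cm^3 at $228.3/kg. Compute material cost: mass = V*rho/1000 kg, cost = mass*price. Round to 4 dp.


Mass = 240.4*3.71/1000 = 0.891884 kg
Cost = 0.891884 * 228.3 = 203.6171 $


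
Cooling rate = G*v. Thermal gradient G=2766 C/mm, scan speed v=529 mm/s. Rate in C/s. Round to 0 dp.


CR = 2766 * 529 = 1463214 C/s


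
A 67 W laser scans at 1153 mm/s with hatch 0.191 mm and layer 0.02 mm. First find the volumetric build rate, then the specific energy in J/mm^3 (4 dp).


Build rate = 1153 * 0.191 * 0.02 = 4.40446 mm^3/s
SE = 67 / 4.40446 = 15.2119 J/mm^3


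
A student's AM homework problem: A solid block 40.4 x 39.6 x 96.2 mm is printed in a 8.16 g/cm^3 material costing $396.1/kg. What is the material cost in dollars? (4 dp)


V = 40.4 * 39.6 * 96.2 = 153904.608 mm^3 = 153.904608 cm^3
Mass = 153.904608 * 8.16 / 1000 = 1.2558616 kg
Cost = 1.2558616 * 396.1 = 497.4468 $


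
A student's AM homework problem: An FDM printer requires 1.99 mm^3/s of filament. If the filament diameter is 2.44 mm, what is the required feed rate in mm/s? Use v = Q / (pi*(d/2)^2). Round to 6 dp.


A = pi*(2.44/2)^2 = 4.675947
v = 1.99 / 4.675947 = 0.425582 mm/s


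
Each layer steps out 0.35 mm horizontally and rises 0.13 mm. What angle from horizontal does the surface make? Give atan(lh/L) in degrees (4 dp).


angle = atan(0.13/0.35) = 20.3764 degrees


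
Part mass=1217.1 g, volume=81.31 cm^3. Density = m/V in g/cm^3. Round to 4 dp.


rho = 1217.1 / 81.31 = 14.9686 g/cm^3


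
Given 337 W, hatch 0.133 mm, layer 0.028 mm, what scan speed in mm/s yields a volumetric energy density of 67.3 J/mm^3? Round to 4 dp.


v = 337 / (67.3*0.133*0.028) = 1344.6373 mm/s


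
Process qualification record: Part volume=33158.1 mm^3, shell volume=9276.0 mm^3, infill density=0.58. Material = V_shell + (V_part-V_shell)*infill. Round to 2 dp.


V_infill = (33158.1 - 9276.0) * 0.58 = 13851.62
V_total = 9276.0 + 13851.62 = 23127.62 mm^3


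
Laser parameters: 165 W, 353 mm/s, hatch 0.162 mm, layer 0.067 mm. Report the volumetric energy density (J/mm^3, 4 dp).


E = 165 / (353*0.162*0.067) = 43.0645 J/mm^3


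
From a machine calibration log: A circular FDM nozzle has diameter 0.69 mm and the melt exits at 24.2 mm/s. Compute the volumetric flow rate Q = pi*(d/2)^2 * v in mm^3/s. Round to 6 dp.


A = pi*(0.69/2)^2 = 0.37392807 mm^2
Q = 0.37392807 * 24.2 = 9.049059 mm^3/s


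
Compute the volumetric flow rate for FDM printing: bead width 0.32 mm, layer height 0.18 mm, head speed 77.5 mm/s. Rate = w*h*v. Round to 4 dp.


Rate = 0.32 * 0.18 * 77.5 = 4.464 mm^3/s


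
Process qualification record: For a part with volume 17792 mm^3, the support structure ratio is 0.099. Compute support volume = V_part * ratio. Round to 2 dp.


V_support = 17792 * 0.099 = 1761.41 mm^3


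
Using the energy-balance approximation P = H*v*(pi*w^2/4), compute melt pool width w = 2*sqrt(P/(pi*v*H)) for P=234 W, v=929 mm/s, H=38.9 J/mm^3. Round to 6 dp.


w = 2*sqrt(234/(pi*929*38.9)) = 0.090799 mm


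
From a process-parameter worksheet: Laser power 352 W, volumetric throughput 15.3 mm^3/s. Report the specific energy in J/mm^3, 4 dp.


SE = 352 / 15.3 = 23.0065 J/mm^3


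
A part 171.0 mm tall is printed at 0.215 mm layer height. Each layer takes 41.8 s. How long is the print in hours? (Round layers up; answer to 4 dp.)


Layers = ceil(171.0/0.215) = 796
t = 796 * 41.8 / 3600 = 9.2424 hrs


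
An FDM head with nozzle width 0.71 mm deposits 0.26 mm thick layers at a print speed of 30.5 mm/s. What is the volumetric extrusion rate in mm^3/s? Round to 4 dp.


Rate = 0.71 * 0.26 * 30.5 = 5.6303 mm^3/s


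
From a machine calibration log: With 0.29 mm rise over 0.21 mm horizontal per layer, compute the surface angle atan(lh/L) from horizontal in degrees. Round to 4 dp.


angle = atan(0.29/0.21) = 54.0903 degrees


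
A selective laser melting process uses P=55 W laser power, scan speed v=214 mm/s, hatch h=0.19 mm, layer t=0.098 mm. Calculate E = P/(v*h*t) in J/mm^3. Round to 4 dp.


E = 55 / (214*0.19*0.098) = 13.8029 J/mm^3


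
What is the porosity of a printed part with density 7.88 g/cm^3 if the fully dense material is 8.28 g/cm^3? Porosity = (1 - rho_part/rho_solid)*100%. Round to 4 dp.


Porosity = (1-7.88/8.28)*100 = 4.8309 %


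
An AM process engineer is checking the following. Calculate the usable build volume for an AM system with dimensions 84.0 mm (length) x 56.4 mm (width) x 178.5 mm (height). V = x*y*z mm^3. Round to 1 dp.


V = 84.0 * 56.4 * 178.5 = 845661.6 mm^3


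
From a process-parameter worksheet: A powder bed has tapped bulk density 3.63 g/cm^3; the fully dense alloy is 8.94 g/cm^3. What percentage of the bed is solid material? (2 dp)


Packing = (3.63/8.94)*100 = 40.6 %


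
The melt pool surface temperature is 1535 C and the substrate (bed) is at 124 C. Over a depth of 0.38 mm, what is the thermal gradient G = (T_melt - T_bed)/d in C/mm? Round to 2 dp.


G = (1535-124)/0.38 = 3713.16 C/mm


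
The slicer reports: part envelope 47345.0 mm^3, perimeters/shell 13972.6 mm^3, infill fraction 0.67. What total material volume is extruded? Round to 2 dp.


V_infill = (47345.0 - 13972.6) * 0.67 = 22359.51
V_total = 13972.6 + 22359.51 = 36332.11 mm^3


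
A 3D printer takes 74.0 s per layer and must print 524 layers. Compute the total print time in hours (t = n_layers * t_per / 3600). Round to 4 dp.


t = 524 * 74.0 / 3600 = 10.7711 hrs


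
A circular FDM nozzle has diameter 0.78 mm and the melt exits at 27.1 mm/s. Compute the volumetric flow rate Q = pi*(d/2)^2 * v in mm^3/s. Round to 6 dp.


A = pi*(0.78/2)^2 = 0.47783624 mm^2
Q = 0.47783624 * 27.1 = 12.949362 mm^3/s


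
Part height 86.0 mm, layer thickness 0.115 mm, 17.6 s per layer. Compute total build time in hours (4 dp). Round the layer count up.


Layers = ceil(86.0/0.115) = 748
t = 748 * 17.6 / 3600 = 3.6569 hrs


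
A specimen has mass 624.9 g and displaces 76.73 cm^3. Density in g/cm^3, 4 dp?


rho = 624.9 / 76.73 = 8.1441 g/cm^3


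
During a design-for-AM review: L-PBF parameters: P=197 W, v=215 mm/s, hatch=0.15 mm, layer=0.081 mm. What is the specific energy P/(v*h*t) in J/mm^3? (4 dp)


Build rate = 215 * 0.15 * 0.081 = 2.61225 mm^3/s
SE = 197 / 2.61225 = 75.4139 J/mm^3


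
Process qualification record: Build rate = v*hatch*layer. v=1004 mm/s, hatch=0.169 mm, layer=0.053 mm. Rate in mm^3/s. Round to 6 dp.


Rate = 1004 * 0.169 * 0.053 = 8.992828 mm^3/s


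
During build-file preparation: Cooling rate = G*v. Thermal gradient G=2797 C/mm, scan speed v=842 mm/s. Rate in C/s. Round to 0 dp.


CR = 2797 * 842 = 2355074 C/s


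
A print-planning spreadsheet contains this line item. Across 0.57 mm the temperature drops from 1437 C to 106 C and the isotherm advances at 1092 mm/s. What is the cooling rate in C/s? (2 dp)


G = (1437-106)/0.57 = 2335.0877193 C/mm
CR = 2335.0877193 * 1092 = 2549915.79 C/s


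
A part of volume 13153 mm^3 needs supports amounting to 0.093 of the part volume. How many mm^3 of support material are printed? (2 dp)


V_support = 13153 * 0.093 = 1223.23 mm^3


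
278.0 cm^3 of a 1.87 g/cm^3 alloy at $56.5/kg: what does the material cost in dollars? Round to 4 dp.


Mass = 278.0*1.87/1000 = 0.51986 kg
Cost = 0.51986 * 56.5 = 29.3721 $


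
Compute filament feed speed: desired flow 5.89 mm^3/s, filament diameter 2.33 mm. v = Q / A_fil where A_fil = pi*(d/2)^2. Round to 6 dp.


A = pi*(2.33/2)^2 = 4.263848
v = 5.89 / 4.263848 = 1.381381 mm/s


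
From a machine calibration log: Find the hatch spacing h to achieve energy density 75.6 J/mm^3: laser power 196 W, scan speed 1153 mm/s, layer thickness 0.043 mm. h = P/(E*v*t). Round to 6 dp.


h = 196 / (75.6*1153*0.043) = 0.052292 mm


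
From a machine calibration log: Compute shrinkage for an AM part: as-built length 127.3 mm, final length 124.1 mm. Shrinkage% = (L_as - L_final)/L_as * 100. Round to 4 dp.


Shrinkage = ((127.3-124.1)/127.3)*100 = 2.5137 %


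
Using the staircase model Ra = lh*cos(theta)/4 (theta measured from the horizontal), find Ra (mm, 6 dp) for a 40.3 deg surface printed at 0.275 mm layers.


Ra = 0.275 * cos(40.3) / 4 = 0.052433 mm


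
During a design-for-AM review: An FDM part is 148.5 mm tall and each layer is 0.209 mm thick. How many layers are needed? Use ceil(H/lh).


Layers = ceil(148.5/0.209) = 711


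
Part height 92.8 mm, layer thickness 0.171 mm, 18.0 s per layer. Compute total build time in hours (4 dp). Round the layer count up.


Layers = ceil(92.8/0.171) = 543
t = 543 * 18.0 / 3600 = 2.715 hrs


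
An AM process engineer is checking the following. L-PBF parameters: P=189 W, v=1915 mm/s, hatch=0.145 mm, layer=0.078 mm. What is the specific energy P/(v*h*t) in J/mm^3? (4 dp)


Build rate = 1915 * 0.145 * 0.078 = 21.65865 mm^3/s
SE = 189 / 21.65865 = 8.7263 J/mm^3


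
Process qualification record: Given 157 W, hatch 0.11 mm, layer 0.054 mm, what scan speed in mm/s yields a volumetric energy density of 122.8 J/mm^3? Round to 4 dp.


v = 157 / (122.8*0.11*0.054) = 215.236 mm/s


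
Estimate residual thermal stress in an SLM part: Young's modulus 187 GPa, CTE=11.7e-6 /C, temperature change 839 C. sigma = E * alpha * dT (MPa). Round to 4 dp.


sigma = 187*1000 * 11.7e-6 * 839 = 1835.6481 MPa


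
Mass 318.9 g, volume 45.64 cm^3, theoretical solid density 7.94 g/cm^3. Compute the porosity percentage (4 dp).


rho_part = 318.9 / 45.64 = 6.98729185 g/cm^3
Porosity = (1 - 6.98729185/7.94)*100 = 11.9988 %


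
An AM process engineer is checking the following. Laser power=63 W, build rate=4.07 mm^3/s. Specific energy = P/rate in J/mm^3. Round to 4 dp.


SE = 63 / 4.07 = 15.4791 J/mm^3


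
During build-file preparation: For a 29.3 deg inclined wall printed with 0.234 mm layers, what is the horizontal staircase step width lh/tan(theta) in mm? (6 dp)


step = 0.234 / tan(29.3) = 0.416983 mm


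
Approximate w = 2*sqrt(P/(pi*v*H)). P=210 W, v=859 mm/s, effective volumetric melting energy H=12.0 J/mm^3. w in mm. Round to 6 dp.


w = 2*sqrt(210/(pi*859*12.0)) = 0.161056 mm


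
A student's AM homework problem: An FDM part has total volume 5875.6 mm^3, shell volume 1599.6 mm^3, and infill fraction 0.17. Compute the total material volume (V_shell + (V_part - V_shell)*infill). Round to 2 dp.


V_infill = (5875.6 - 1599.6) * 0.17 = 726.92
V_total = 1599.6 + 726.92 = 2326.52 mm^3


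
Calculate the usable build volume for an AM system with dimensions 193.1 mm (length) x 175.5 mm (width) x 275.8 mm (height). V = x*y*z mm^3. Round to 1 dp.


V = 193.1 * 175.5 * 275.8 = 9346600.0 mm^3


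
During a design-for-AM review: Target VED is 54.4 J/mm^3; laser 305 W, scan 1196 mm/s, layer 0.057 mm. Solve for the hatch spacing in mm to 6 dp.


h = 305 / (54.4*1196*0.057) = 0.082242 mm


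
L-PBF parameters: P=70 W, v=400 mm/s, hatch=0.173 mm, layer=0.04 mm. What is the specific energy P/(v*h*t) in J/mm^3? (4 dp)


Build rate = 400 * 0.173 * 0.04 = 2.768 mm^3/s
SE = 70 / 2.768 = 25.289 J/mm^3


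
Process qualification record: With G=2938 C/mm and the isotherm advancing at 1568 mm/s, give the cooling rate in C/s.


CR = 2938 * 1568 = 4606784 C/s


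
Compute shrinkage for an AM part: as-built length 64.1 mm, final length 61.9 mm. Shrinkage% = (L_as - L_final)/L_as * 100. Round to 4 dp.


Shrinkage = ((64.1-61.9)/64.1)*100 = 3.4321 %


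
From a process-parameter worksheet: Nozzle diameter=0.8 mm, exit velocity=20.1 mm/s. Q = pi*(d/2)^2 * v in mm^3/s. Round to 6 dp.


A = pi*(0.8/2)^2 = 0.50265482 mm^2
Q = 0.50265482 * 20.1 = 10.103362 mm^3/s


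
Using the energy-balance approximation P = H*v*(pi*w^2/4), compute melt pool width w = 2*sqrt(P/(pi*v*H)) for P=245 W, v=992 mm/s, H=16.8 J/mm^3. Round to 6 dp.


w = 2*sqrt(245/(pi*992*16.8)) = 0.136813 mm


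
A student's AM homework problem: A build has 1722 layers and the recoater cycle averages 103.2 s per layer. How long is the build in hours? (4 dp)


t = 1722 * 103.2 / 3600 = 49.364 hrs


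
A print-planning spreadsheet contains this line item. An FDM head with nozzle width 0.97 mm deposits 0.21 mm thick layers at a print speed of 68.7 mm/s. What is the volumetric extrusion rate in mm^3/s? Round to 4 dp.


Rate = 0.97 * 0.21 * 68.7 = 13.9942 mm^3/s


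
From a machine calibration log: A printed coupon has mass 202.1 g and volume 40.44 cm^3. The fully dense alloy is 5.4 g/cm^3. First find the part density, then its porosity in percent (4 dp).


rho_part = 202.1 / 40.44 = 4.9975272 g/cm^3
Porosity = (1 - 4.9975272/5.4)*100 = 7.4532 %


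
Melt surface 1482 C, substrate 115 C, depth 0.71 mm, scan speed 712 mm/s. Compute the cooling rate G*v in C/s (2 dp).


G = (1482-115)/0.71 = 1925.35211268 C/mm
CR = 1925.35211268 * 712 = 1370850.7 C/s


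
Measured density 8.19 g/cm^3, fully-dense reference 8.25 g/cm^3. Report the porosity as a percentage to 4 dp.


Porosity = (1-8.19/8.25)*100 = 0.7273 %


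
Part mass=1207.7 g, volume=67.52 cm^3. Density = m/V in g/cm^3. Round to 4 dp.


rho = 1207.7 / 67.52 = 17.8866 g/cm^3


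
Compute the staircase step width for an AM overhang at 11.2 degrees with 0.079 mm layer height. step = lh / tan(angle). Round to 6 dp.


step = 0.079 / tan(11.2) = 0.398979 mm


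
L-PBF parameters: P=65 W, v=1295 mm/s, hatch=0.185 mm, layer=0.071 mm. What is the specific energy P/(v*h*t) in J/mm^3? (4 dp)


Build rate = 1295 * 0.185 * 0.071 = 17.009825 mm^3/s
SE = 65 / 17.009825 = 3.8213 J/mm^3


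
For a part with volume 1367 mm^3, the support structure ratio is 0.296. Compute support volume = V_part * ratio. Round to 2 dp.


V_support = 1367 * 0.296 = 404.63 mm^3


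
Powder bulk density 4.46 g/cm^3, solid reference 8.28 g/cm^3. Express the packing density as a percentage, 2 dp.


Packing = (4.46/8.28)*100 = 53.86 %


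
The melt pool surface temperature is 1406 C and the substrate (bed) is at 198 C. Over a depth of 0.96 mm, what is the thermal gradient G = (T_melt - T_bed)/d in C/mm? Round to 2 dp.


G = (1406-198)/0.96 = 1258.33 C/mm


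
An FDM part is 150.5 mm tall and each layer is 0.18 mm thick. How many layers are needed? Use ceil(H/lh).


Layers = ceil(150.5/0.18) = 837


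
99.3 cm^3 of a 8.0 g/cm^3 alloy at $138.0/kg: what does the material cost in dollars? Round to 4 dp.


Mass = 99.3*8.0/1000 = 0.7944 kg
Cost = 0.7944 * 138.0 = 109.6272 $


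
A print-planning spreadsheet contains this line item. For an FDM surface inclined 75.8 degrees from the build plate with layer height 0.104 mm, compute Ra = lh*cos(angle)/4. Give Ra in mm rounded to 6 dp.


Ra = 0.104 * cos(75.8) / 4 = 0.006378 mm


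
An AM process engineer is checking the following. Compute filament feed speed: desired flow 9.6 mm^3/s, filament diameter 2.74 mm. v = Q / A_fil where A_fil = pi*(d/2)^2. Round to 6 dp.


A = pi*(2.74/2)^2 = 5.896455
v = 9.6 / 5.896455 = 1.628097 mm/s


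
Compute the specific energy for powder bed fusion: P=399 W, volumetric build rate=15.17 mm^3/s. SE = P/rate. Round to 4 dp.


SE = 399 / 15.17 = 26.3019 J/mm^3


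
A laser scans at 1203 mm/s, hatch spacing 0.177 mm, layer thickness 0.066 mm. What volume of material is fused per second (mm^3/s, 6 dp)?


Rate = 1203 * 0.177 * 0.066 = 14.053446 mm^3/s


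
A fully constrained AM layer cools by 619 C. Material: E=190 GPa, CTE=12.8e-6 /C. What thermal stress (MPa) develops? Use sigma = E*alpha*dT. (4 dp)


sigma = 190*1000 * 12.8e-6 * 619 = 1505.408 MPa


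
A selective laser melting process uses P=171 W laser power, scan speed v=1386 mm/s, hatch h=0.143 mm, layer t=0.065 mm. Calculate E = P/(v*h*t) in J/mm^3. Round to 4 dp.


E = 171 / (1386*0.143*0.065) = 13.2734 J/mm^3


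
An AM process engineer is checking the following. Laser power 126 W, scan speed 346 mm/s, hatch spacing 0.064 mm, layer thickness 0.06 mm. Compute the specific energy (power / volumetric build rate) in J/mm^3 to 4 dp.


Build rate = 346 * 0.064 * 0.06 = 1.32864 mm^3/s
SE = 126 / 1.32864 = 94.8338 J/mm^3


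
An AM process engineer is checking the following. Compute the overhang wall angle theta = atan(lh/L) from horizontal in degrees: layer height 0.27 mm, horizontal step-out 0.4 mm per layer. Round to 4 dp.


angle = atan(0.27/0.4) = 34.0193 degrees


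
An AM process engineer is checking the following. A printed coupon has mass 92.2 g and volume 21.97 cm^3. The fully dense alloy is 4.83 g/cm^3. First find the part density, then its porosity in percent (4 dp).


rho_part = 92.2 / 21.97 = 4.19663177 g/cm^3
Porosity = (1 - 4.19663177/4.83)*100 = 13.1132 %


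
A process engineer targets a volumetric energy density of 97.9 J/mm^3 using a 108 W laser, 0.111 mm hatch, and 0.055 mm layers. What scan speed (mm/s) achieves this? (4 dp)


v = 108 / (97.9*0.111*0.055) = 180.6989 mm/s


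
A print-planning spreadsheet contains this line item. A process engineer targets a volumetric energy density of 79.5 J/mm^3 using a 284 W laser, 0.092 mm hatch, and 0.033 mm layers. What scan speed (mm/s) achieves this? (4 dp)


v = 284 / (79.5*0.092*0.033) = 1176.6558 mm/s


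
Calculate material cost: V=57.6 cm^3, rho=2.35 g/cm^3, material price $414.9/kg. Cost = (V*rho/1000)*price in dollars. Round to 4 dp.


Mass = 57.6*2.35/1000 = 0.13536 kg
Cost = 0.13536 * 414.9 = 56.1609 $


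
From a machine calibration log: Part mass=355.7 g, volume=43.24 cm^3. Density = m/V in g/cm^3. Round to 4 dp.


rho = 355.7 / 43.24 = 8.2262 g/cm^3


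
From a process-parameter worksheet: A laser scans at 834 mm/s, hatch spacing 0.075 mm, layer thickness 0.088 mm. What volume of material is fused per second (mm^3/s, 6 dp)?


Rate = 834 * 0.075 * 0.088 = 5.5044 mm^3/s


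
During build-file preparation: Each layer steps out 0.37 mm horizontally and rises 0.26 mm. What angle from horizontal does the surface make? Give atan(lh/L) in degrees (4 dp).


angle = atan(0.26/0.37) = 35.0958 degrees


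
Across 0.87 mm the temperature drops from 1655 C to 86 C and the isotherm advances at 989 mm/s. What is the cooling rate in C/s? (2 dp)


G = (1655-86)/0.87 = 1803.44827586 C/mm
CR = 1803.44827586 * 989 = 1783610.34 C/s
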